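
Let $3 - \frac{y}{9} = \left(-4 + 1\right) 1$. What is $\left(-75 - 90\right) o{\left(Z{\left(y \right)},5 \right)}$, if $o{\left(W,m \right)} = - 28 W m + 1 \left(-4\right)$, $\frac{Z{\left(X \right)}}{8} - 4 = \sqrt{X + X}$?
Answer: $739860 + 1108800 \sqrt{3} \approx 2.6604 \cdot 10^{6}$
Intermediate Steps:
$y = 54$ ($y = 27 - 9 \left(-4 + 1\right) 1 = 27 - 9 \left(\left(-3\right) 1\right) = 27 - -27 = 27 + 27 = 54$)
$Z{\left(X \right)} = 32 + 8 \sqrt{2} \sqrt{X}$ ($Z{\left(X \right)} = 32 + 8 \sqrt{X + X} = 32 + 8 \sqrt{2 X} = 32 + 8 \sqrt{2} \sqrt{X}$)
$o{\left(W,m \right)} = -4 - 28 W m$ ($o{\left(W,m \right)} = - 28 W m - 4 = -4 - 28 W m$)
$\left(-75 - 90\right) o{\left(Z{\left(y \right)},5 \right)} = \left(-75 - 90\right) \left(-4 - 28 \left(32 + 8 \sqrt{2} \sqrt{54}\right) 5\right) = - 165 \left(-4 - 28 \left(32 + 8 \sqrt{2} \cdot 3 \sqrt{6}\right) 5\right) = - 165 \left(-4 - 28 \left(32 + 48 \sqrt{3}\right) 5\right) = - 165 \left(-4 - \left(4480 + 6720 \sqrt{3}\right)\right) = - 165 \left(-4484 - 6720 \sqrt{3}\right) = 739860 + 1108800 \sqrt{3}$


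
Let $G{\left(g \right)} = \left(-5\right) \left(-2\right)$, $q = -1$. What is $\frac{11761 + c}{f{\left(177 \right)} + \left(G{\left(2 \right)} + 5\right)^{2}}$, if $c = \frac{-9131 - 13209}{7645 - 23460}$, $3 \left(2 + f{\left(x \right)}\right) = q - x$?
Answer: $\frac{111613533}{1553033} \approx 71.868$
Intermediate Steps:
$G{\left(g \right)} = 10$
$f{\left(x \right)} = - \frac{7}{3} - \frac{x}{3}$ ($f{\left(x \right)} = -2 + \frac{-1 - x}{3} = -2 - \left(\frac{1}{3} + \frac{x}{3}\right) = - \frac{7}{3} - \frac{x}{3}$)
$c = \frac{4468}{3163}$ ($c = - \frac{22340}{-15815} = \left(-22340\right) \left(- \frac{1}{15815}\right) = \frac{4468}{3163} \approx 1.4126$)
$\frac{11761 + c}{f{\left(177 \right)} + \left(G{\left(2 \right)} + 5\right)^{2}} = \frac{11761 + \frac{4468}{3163}}{\left(- \frac{7}{3} - 59\right) + \left(10 + 5\right)^{2}} = \frac{37204511}{3163 \left(\left(- \frac{7}{3} - 59\right) + 15^{2}\right)} = \frac{37204511}{3163 \left(- \frac{184}{3} + 225\right)} = \frac{37204511}{3163 \cdot \frac{491}{3}} = \frac{37204511}{3163} \cdot \frac{3}{491} = \frac{111613533}{1553033}$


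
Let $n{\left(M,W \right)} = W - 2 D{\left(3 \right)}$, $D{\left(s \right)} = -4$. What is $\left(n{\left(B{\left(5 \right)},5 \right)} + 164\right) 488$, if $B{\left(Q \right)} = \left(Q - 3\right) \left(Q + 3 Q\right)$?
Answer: $86376$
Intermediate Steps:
$B{\left(Q \right)} = 4 Q \left(-3 + Q\right)$ ($B{\left(Q \right)} = \left(-3 + Q\right) 4 Q = 4 Q \left(-3 + Q\right)$)
$n{\left(M,W \right)} = 8 + W$ ($n{\left(M,W \right)} = W - -8 = W + 8 = 8 + W$)
$\left(n{\left(B{\left(5 \right)},5 \right)} + 164\right) 488 = \left(\left(8 + 5\right) + 164\right) 488 = \left(13 + 164\right) 488 = 177 \cdot 488 = 86376$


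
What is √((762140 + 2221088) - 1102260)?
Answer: 2*√470242 ≈ 1371.5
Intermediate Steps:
√((762140 + 2221088) - 1102260) = √(2983228 - 1102260) = √1880968 = 2*√470242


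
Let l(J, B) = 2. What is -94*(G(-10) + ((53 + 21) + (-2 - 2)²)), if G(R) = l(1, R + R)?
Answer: -8648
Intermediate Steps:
G(R) = 2
-94*(G(-10) + ((53 + 21) + (-2 - 2)²)) = -94*(2 + ((53 + 21) + (-2 - 2)²)) = -94*(2 + (74 + (-4)²)) = -94*(2 + (74 + 16)) = -94*(2 + 90) = -94*92 = -8648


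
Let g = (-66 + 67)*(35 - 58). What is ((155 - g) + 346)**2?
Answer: 274576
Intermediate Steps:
g = -23 (g = 1*(-23) = -23)
((155 - g) + 346)**2 = ((155 - 1*(-23)) + 346)**2 = ((155 + 23) + 346)**2 = (178 + 346)**2 = 524**2 = 274576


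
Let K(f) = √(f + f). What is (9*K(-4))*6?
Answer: 108*I*√2 ≈ 152.74*I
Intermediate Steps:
K(f) = √2*√f (K(f) = √(2*f) = √2*√f)
(9*K(-4))*6 = (9*(√2*√(-4)))*6 = (9*(√2*(2*I)))*6 = (9*(2*I*√2))*6 = (18*I*√2)*6 = 108*I*√2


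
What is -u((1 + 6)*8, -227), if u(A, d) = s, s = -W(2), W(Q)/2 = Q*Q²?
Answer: 16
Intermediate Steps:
W(Q) = 2*Q³ (W(Q) = 2*(Q*Q²) = 2*Q³)
s = -16 (s = -2*2³ = -2*8 = -1*16 = -16)
u(A, d) = -16
-u((1 + 6)*8, -227) = -1*(-16) = 16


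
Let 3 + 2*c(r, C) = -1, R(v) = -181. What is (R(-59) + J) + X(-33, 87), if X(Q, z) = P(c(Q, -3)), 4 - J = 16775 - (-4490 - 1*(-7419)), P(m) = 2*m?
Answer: -14027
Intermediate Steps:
c(r, C) = -2 (c(r, C) = -3/2 + (½)*(-1) = -3/2 - ½ = -2)
J = -13842 (J = 4 - (16775 - (-4490 - 1*(-7419))) = 4 - (16775 - (-4490 + 7419)) = 4 - (16775 - 1*2929) = 4 - (16775 - 2929) = 4 - 1*13846 = 4 - 13846 = -13842)
X(Q, z) = -4 (X(Q, z) = 2*(-2) = -4)
(R(-59) + J) + X(-33, 87) = (-181 - 13842) - 4 = -14023 - 4 = -14027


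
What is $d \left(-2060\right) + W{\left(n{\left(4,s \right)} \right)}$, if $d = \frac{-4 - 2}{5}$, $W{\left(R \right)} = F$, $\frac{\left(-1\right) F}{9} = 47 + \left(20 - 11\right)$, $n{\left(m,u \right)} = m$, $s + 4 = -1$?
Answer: $1968$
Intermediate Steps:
$s = -5$ ($s = -4 - 1 = -5$)
$F = -504$ ($F = - 9 \left(47 + \left(20 - 11\right)\right) = - 9 \left(47 + 9\right) = \left(-9\right) 56 = -504$)
$W{\left(R \right)} = -504$
$d = - \frac{6}{5}$ ($d = \left(-4 - 2\right) \frac{1}{5} = \left(-6\right) \frac{1}{5} = - \frac{6}{5} \approx -1.2$)
$d \left(-2060\right) + W{\left(n{\left(4,s \right)} \right)} = \left(- \frac{6}{5}\right) \left(-2060\right) - 504 = 2472 - 504 = 1968$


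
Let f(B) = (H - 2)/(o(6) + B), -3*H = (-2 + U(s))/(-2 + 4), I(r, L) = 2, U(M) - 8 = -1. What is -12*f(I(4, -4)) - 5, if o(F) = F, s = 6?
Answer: -¾ ≈ -0.75000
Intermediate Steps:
U(M) = 7 (U(M) = 8 - 1 = 7)
H = -⅚ (H = -(-2 + 7)/(3*(-2 + 4)) = -5/(3*2) = -⅓*5/2 = -⅚ ≈ -0.83333)
f(B) = -17/(6*(6 + B)) (f(B) = (-⅚ - 2)/(6 + B) = -17/(6*(6 + B)))
-12*f(I(4, -4)) - 5 = -(-204)/(36 + 6*2) - 5 = -(-204)/(36 + 12) - 5 = -(-204)/48 - 5 = -12*(-17/48) - 5 = 17/4 - 5 = -¾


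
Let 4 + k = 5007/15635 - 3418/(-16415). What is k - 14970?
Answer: -768583876603/51329705 ≈ -14973.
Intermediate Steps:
k = -178192753/51329705 (k = -4 + (5007/15635 - 3418/(-16415)) = -4 + (5007*(1/15635) - 3418*(-1/16415)) = -4 + (5007/15635 + 3418/16415) = -4 + 27126067/51329705 = -178192753/51329705 ≈ -3.4715)
k - 14970 = -178192753/51329705 - 14970 = -768583876603/51329705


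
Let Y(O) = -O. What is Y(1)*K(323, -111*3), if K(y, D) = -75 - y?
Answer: 398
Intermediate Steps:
Y(1)*K(323, -111*3) = (-1*1)*(-75 - 1*323) = -(-75 - 323) = -1*(-398) = 398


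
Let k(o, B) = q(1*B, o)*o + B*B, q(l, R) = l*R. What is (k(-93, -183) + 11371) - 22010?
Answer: -1559917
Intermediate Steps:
q(l, R) = R*l
k(o, B) = B² + B*o² (k(o, B) = (o*(1*B))*o + B*B = (o*B)*o + B² = (B*o)*o + B² = B*o² + B² = B² + B*o²)
(k(-93, -183) + 11371) - 22010 = (-183*(-183 + (-93)²) + 11371) - 22010 = (-183*(-183 + 8649) + 11371) - 22010 = (-183*8466 + 11371) - 22010 = (-1549278 + 11371) - 22010 = -1537907 - 22010 = -1559917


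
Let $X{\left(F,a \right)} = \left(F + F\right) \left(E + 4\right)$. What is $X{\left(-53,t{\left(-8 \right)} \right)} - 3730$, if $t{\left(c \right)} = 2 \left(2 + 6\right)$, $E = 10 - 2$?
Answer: $-5002$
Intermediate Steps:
$E = 8$
$t{\left(c \right)} = 16$ ($t{\left(c \right)} = 2 \cdot 8 = 16$)
$X{\left(F,a \right)} = 24 F$ ($X{\left(F,a \right)} = \left(F + F\right) \left(8 + 4\right) = 2 F 12 = 24 F$)
$X{\left(-53,t{\left(-8 \right)} \right)} - 3730 = 24 \left(-53\right) - 3730 = -1272 - 3730 = -5002$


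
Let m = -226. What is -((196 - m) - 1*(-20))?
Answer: -442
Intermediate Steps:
-((196 - m) - 1*(-20)) = -((196 - 1*(-226)) - 1*(-20)) = -((196 + 226) + 20) = -(422 + 20) = -1*442 = -442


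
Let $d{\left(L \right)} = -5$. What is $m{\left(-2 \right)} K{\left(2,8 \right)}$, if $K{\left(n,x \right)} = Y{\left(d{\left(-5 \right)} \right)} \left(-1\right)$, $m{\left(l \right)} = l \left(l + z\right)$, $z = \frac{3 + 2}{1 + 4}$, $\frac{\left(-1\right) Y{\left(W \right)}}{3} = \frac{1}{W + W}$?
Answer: $- \frac{3}{5} \approx -0.6$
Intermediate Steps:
$Y{\left(W \right)} = - \frac{3}{2 W}$ ($Y{\left(W \right)} = - \frac{3}{W + W} = - \frac{3}{2 W}$)
$z = 1$ ($z = \frac{5}{5} = 5 \cdot \frac{1}{5} = 1$)
$m{\left(l \right)} = l \left(1 + l\right)$ ($m{\left(l \right)} = l \left(l + 1\right) = l \left(1 + l\right)$)
$K{\left(n,x \right)} = - \frac{3}{10}$ ($K{\left(n,x \right)} = - \frac{3}{2 \left(-5\right)} \left(-1\right) = \left(- \frac{3}{2}\right) \left(- \frac{1}{5}\right) \left(-1\right) = \frac{3}{10} \left(-1\right) = - \frac{3}{10}$)
$m{\left(-2 \right)} K{\left(2,8 \right)} = - 2 \left(1 - 2\right) \left(- \frac{3}{10}\right) = \left(-2\right) \left(-1\right) \left(- \frac{3}{10}\right) = 2 \left(- \frac{3}{10}\right) = - \frac{3}{5}$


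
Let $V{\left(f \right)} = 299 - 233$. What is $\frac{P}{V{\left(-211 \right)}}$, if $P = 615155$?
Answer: $\frac{615155}{66} \approx 9320.5$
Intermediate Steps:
$V{\left(f \right)} = 66$ ($V{\left(f \right)} = 299 - 233 = 66$)
$\frac{P}{V{\left(-211 \right)}} = \frac{615155}{66}$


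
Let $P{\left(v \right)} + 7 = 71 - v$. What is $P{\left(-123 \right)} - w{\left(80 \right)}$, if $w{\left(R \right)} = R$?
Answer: $107$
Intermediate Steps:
$P{\left(v \right)} = 64 - v$ ($P{\left(v \right)} = -7 - \left(-71 + v\right) = 64 - v$)
$P{\left(-123 \right)} - w{\left(80 \right)} = \left(64 - -123\right) - 80 = \left(64 + 123\right) - 80 = 187 - 80 = 107$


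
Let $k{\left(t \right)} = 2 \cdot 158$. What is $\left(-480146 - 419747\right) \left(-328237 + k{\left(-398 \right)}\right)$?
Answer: $295093812453$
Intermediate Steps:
$k{\left(t \right)} = 316$
$\left(-480146 - 419747\right) \left(-328237 + k{\left(-398 \right)}\right) = \left(-480146 - 419747\right) \left(-328237 + 316\right) = \left(-899893\right) \left(-327921\right) = 295093812453$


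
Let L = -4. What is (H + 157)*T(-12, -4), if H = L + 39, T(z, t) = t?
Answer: -768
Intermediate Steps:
H = 35 (H = -4 + 39 = 35)
(H + 157)*T(-12, -4) = (35 + 157)*(-4) = 192*(-4) = -768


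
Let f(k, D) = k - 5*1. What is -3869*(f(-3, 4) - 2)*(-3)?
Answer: -116070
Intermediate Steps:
f(k, D) = -5 + k (f(k, D) = k - 5 = -5 + k)
-3869*(f(-3, 4) - 2)*(-3) = -3869*((-5 - 3) - 2)*(-3) = -3869*(-8 - 2)*(-3) = -(-38690)*(-3) = -3869*30 = -116070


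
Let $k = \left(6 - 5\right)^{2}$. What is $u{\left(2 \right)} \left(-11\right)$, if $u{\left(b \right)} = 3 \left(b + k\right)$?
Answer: $-99$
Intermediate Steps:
$k = 1$ ($k = 1^{2} = 1$)
$u{\left(b \right)} = 3 + 3 b$ ($u{\left(b \right)} = 3 \left(b + 1\right) = 3 \left(1 + b\right) = 3 + 3 b$)
$u{\left(2 \right)} \left(-11\right) = \left(3 + 3 \cdot 2\right) \left(-11\right) = \left(3 + 6\right) \left(-11\right) = 9 \left(-11\right) = -99$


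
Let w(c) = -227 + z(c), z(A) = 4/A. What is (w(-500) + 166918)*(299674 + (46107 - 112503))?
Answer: 4860667653972/125 ≈ 3.8885e+10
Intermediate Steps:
w(c) = -227 + 4/c
(w(-500) + 166918)*(299674 + (46107 - 112503)) = ((-227 + 4/(-500)) + 166918)*(299674 + (46107 - 112503)) = ((-227 + 4*(-1/500)) + 166918)*(299674 - 66396) = ((-227 - 1/125) + 166918)*233278 = (-28376/125 + 166918)*233278 = (20836374/125)*233278 = 4860667653972/125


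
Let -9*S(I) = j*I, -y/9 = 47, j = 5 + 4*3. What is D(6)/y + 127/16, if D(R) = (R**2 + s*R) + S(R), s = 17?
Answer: 155083/20304 ≈ 7.6381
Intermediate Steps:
j = 17 (j = 5 + 12 = 17)
y = -423 (y = -9*47 = -423)
S(I) = -17*I/9
D(R) = R**2 + 136*R/9 (D(R) = (R**2 + 17*R) - 17*R/9 = R**2 + 136*R/9)
D(6)/y + 127/16 = ((1/9)*6*(136 + 9*6))/(-423) + 127/16 = ((1/9)*6*(136 + 54))*(-1/423) + 127*(1/16) = ((1/9)*6*190)*(-1/423) + 127/16 = (380/3)*(-1/423) + 127/16 = -380/1269 + 127/16 = 155083/20304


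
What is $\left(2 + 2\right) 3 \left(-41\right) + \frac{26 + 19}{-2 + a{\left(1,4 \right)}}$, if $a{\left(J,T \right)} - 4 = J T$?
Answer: $- \frac{969}{2} \approx -484.5$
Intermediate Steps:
$a{\left(J,T \right)} = 4 + J T$
$\left(2 + 2\right) 3 \left(-41\right) + \frac{26 + 19}{-2 + a{\left(1,4 \right)}} = \left(2 + 2\right) 3 \left(-41\right) + \frac{26 + 19}{-2 + \left(4 + 1 \cdot 4\right)} = 4 \cdot 3 \left(-41\right) + \frac{45}{-2 + \left(4 + 4\right)} = 12 \left(-41\right) + \frac{45}{-2 + 8} = -492 + \frac{45}{6} = -492 + 45 \cdot \frac{1}{6} = -492 + \frac{15}{2} = - \frac{969}{2}$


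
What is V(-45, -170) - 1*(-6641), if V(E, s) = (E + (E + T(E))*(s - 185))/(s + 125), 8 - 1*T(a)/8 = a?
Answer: 86687/9 ≈ 9631.9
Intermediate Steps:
T(a) = 64 - 8*a
V(E, s) = (E + (-185 + s)*(64 - 7*E))/(125 + s) (V(E, s) = (E + (E + (64 - 8*E))*(s - 185))/(s + 125) = (E + (64 - 7*E)*(-185 + s))/(125 + s) = (E + (-185 + s)*(64 - 7*E))/(125 + s))
V(-45, -170) - 1*(-6641) = (-11840 + 64*(-170) + 1296*(-45) - 7*(-45)*(-170))/(125 - 170) - 1*(-6641) = (-11840 - 10880 - 58320 - 53550)/(-45) + 6641 = -1/45*(-134590) + 6641 = 26918/9 + 6641 = 86687/9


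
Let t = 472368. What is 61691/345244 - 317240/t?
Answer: -5024022017/10192638612 ≈ -0.49291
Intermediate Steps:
61691/345244 - 317240/t = 61691/345244 - 317240/472368 = 61691*(1/345244) - 317240*1/472368 = 61691/345244 - 39655/59046 = -5024022017/10192638612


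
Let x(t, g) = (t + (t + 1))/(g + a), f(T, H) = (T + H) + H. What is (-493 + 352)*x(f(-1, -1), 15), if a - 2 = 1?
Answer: 235/6 ≈ 39.167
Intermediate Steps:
a = 3 (a = 2 + 1 = 3)
f(T, H) = T + 2*H (f(T, H) = (H + T) + H = T + 2*H)
x(t, g) = (1 + 2*t)/(3 + g) (x(t, g) = (t + (t + 1))/(g + 3) = (t + (1 + t))/(3 + g) = (1 + 2*t)/(3 + g))
(-493 + 352)*x(f(-1, -1), 15) = (-493 + 352)*((1 + 2*(-1 + 2*(-1)))/(3 + 15)) = -141*(1 + 2*(-1 - 2))/18 = -47*(1 + 2*(-3))/6 = -47*(1 - 6)/6 = -47*(-5)/6 = -141*(-5/18) = 235/6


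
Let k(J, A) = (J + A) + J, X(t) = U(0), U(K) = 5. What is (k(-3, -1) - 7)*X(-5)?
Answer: -70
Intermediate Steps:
X(t) = 5
k(J, A) = A + 2*J (k(J, A) = (A + J) + J = A + 2*J)
(k(-3, -1) - 7)*X(-5) = ((-1 + 2*(-3)) - 7)*5 = ((-1 - 6) - 7)*5 = (-7 - 7)*5 = -14*5 = -70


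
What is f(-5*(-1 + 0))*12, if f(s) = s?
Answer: 60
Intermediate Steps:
f(-5*(-1 + 0))*12 = -5*(-1 + 0)*12 = -5*(-1)*12 = 5*12 = 60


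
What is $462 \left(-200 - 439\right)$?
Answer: $-295218$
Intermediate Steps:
$462 \left(-200 - 439\right) = 462 \left(-639\right) = -295218$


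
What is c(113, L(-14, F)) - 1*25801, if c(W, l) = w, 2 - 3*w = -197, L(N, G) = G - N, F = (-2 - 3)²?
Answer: -77204/3 ≈ -25735.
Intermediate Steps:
F = 25 (F = (-5)² = 25)
w = 199/3 (w = ⅔ - ⅓*(-197) = ⅔ + 197/3 = 199/3 ≈ 66.333)
c(W, l) = 199/3
c(113, L(-14, F)) - 1*25801 = 199/3 - 1*25801 = 199/3 - 25801 = -77204/3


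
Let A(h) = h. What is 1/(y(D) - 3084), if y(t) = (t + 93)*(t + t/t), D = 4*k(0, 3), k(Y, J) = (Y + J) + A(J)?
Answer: -1/159 ≈ -0.0062893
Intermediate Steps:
k(Y, J) = Y + 2*J (k(Y, J) = (Y + J) + J = (J + Y) + J = Y + 2*J)
D = 24 (D = 4*(0 + 2*3) = 4*(0 + 6) = 4*6 = 24)
y(t) = (1 + t)*(93 + t) (y(t) = (93 + t)*(t + 1) = (93 + t)*(1 + t) = (1 + t)*(93 + t))
1/(y(D) - 3084) = 1/((93 + 24**2 + 94*24) - 3084) = 1/((93 + 576 + 2256) - 3084) = 1/(2925 - 3084) = 1/(-159) = -1/159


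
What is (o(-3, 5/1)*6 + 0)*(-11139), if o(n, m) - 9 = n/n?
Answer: -668340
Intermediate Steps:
o(n, m) = 10 (o(n, m) = 9 + n/n = 9 + 1 = 10)
(o(-3, 5/1)*6 + 0)*(-11139) = (10*6 + 0)*(-11139) = (60 + 0)*(-11139) = 60*(-11139) = -668340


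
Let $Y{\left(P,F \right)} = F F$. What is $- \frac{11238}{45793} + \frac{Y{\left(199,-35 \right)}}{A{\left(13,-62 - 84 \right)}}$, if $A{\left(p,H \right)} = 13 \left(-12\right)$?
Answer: $- \frac{57849553}{7143708} \approx -8.098$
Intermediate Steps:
$A{\left(p,H \right)} = -156$
$Y{\left(P,F \right)} = F^{2}$
$- \frac{11238}{45793} + \frac{Y{\left(199,-35 \right)}}{A{\left(13,-62 - 84 \right)}} = - \frac{11238}{45793} + \frac{\left(-35\right)^{2}}{-156} = \left(-11238\right) \frac{1}{45793} + 1225 \left(- \frac{1}{156}\right) = - \frac{11238}{45793} - \frac{1225}{156} = - \frac{57849553}{7143708}$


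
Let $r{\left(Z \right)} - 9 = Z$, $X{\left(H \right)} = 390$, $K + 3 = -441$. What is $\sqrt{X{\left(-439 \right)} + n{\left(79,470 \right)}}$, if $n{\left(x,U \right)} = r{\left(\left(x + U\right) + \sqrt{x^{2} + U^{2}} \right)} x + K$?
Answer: $\sqrt{44028 + 79 \sqrt{227141}} \approx 285.79$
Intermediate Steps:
$K = -444$ ($K = -3 - 441 = -444$)
$r{\left(Z \right)} = 9 + Z$
$n{\left(x,U \right)} = -444 + x \left(9 + U + x + \sqrt{U^{2} + x^{2}}\right)$ ($n{\left(x,U \right)} = \left(9 + \left(\left(x + U\right) + \sqrt{x^{2} + U^{2}}\right)\right) x - 444 = \left(9 + \left(\left(U + x\right) + \sqrt{U^{2} + x^{2}}\right)\right) x - 444 = \left(9 + \left(U + x + \sqrt{U^{2} + x^{2}}\right)\right) x - 444 = \left(9 + U + x + \sqrt{U^{2} + x^{2}}\right) x - 444 = x \left(9 + U + x + \sqrt{U^{2} + x^{2}}\right) - 444 = -444 + x \left(9 + U + x + \sqrt{U^{2} + x^{2}}\right)$)
$\sqrt{X{\left(-439 \right)} + n{\left(79,470 \right)}} = \sqrt{390 - \left(444 - 79 \left(9 + 470 + 79 + \sqrt{470^{2} + 79^{2}}\right)\right)} = \sqrt{390 - \left(444 - 79 \left(9 + 470 + 79 + \sqrt{220900 + 6241}\right)\right)} = \sqrt{390 - \left(444 - 79 \left(9 + 470 + 79 + \sqrt{227141}\right)\right)} = \sqrt{390 - \left(444 - 79 \left(558 + \sqrt{227141}\right)\right)} = \sqrt{390 + \left(-444 + \left(44082 + 79 \sqrt{227141}\right)\right)} = \sqrt{390 + \left(43638 + 79 \sqrt{227141}\right)} = \sqrt{44028 + 79 \sqrt{227141}}$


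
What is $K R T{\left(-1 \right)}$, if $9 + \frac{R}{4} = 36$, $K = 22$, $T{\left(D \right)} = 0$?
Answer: $0$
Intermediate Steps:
$R = 108$ ($R = -36 + 4 \cdot 36 = -36 + 144 = 108$)
$K R T{\left(-1 \right)} = 22 \cdot 108 \cdot 0 = 2376 \cdot 0 = 0$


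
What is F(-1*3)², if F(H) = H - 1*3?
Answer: 36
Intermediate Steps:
F(H) = -3 + H (F(H) = H - 3 = -3 + H)
F(-1*3)² = (-3 - 1*3)² = (-3 - 3)² = (-6)² = 36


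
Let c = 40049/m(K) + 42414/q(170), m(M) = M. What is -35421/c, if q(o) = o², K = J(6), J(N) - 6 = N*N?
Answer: -5374251225/144899686 ≈ -37.089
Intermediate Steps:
J(N) = 6 + N² (J(N) = 6 + N*N = 6 + N²)
K = 42 (K = 6 + 6² = 6 + 36 = 42)
c = 144899686/151725 (c = 40049/42 + 42414/(170²) = 40049*(1/42) + 42414/28900 = 40049/42 + 42414*(1/28900) = 40049/42 + 21207/14450 = 144899686/151725 ≈ 955.02)
-35421/c = -35421/144899686/151725 = -35421*151725/144899686 = -5374251225/144899686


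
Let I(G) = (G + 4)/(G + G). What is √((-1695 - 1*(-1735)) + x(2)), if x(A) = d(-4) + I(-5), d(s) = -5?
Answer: 3*√390/10 ≈ 5.9245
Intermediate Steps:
I(G) = (4 + G)/(2*G) (I(G) = (4 + G)/((2*G)) = (4 + G)*(1/(2*G)) = (4 + G)/(2*G))
x(A) = -49/10 (x(A) = -5 + (½)*(4 - 5)/(-5) = -5 + (½)*(-⅕)*(-1) = -5 + ⅒ = -49/10)
√((-1695 - 1*(-1735)) + x(2)) = √((-1695 - 1*(-1735)) - 49/10) = √((-1695 + 1735) - 49/10) = √(40 - 49/10) = √(351/10) = 3*√390/10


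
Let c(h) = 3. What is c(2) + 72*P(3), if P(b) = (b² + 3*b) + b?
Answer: 1515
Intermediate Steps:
P(b) = b² + 4*b
c(2) + 72*P(3) = 3 + 72*(3*(4 + 3)) = 3 + 72*(3*7) = 3 + 72*21 = 3 + 1512 = 1515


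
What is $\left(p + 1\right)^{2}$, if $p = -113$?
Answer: $12544$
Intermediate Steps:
$\left(p + 1\right)^{2} = \left(-113 + 1\right)^{2} = \left(-112\right)^{2} = 12544$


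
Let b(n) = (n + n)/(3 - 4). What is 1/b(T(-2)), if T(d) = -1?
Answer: ½ ≈ 0.50000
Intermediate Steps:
b(n) = -2*n (b(n) = (2*n)/(-1) = (2*n)*(-1) = -2*n)
1/b(T(-2)) = 1/(-2*(-1)) = 1/2 = ½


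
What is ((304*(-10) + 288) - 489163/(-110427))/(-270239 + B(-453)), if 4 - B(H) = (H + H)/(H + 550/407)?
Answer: 5070216680051/498680669139189 ≈ 0.010167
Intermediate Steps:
B(H) = 4 - 2*H/(50/37 + H) (B(H) = 4 - (H + H)/(H + 550/407) = 4 - 2*H/(H + 550*(1/407)) = 4 - 2*H/(H + 50/37) = 4 - 2*H/(50/37 + H))
((304*(-10) + 288) - 489163/(-110427))/(-270239 + B(-453)) = ((304*(-10) + 288) - 489163/(-110427))/(-270239 + 2*(100 + 37*(-453))/(50 + 37*(-453))) = ((-3040 + 288) - 489163*(-1/110427))/(-270239 + 2*(100 - 16761)/(50 - 16761)) = (-2752 + 489163/110427)/(-270239 + 2*(-16661)/(-16711)) = -303405941/(110427*(-270239 + 2*(-1/16711)*(-16661))) = -303405941/(110427*(-270239 + 33322/16711)) = -303405941/(110427*(-4515930607/16711)) = -303405941/110427*(-16711/4515930607) = 5070216680051/498680669139189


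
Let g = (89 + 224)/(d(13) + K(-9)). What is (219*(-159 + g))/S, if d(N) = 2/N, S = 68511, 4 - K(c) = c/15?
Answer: -2101378/7056633 ≈ -0.29779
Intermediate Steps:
K(c) = 4 - c/15
g = 20345/309 (g = (89 + 224)/(2/13 + (4 - 1/15*(-9))) = 313/(2*(1/13) + (4 + ⅗)) = 313/(2/13 + 23/5) = 313/(309/65) = 313*(65/309) = 20345/309 ≈ 65.841)
(219*(-159 + g))/S = (219*(-159 + 20345/309))/68511 = (219*(-28786/309))*(1/68511) = -2101378/103*1/68511 = -2101378/7056633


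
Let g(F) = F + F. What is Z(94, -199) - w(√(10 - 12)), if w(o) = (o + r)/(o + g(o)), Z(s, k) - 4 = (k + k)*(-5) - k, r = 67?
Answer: 6578/3 + 67*I*√2/6 ≈ 2192.7 + 15.792*I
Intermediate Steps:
g(F) = 2*F
Z(s, k) = 4 - 11*k (Z(s, k) = 4 + ((k + k)*(-5) - k) = 4 + ((2*k)*(-5) - k) = 4 + (-10*k - k) = 4 - 11*k)
w(o) = (67 + o)/(3*o) (w(o) = (o + 67)/(o + 2*o) = (67 + o)/((3*o)) = (67 + o)*(1/(3*o)) = (67 + o)/(3*o))
Z(94, -199) - w(√(10 - 12)) = (4 - 11*(-199)) - (67 + √(10 - 12))/(3*(√(10 - 12))) = (4 + 2189) - (67 + √(-2))/(3*(√(-2))) = 2193 - (67 + I*√2)/(3*(I*√2)) = 2193 - (-I*√2/2)*(67 + I*√2)/3 = 2193 - (-1)*I*√2*(67 + I*√2)/6 = 2193 + I*√2*(67 + I*√2)/6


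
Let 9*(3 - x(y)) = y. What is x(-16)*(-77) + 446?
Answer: 703/9 ≈ 78.111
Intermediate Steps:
x(y) = 3 - y/9
x(-16)*(-77) + 446 = (3 - ⅑*(-16))*(-77) + 446 = (3 + 16/9)*(-77) + 446 = (43/9)*(-77) + 446 = -3311/9 + 446 = 703/9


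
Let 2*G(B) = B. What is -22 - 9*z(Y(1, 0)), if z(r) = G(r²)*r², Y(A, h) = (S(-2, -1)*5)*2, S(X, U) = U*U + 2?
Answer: -3645022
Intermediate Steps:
S(X, U) = 2 + U² (S(X, U) = U² + 2 = 2 + U²)
G(B) = B/2
Y(A, h) = 30 (Y(A, h) = ((2 + (-1)²)*5)*2 = ((2 + 1)*5)*2 = (3*5)*2 = 15*2 = 30)
z(r) = r⁴/2 (z(r) = (r²/2)*r² = r⁴/2)
-22 - 9*z(Y(1, 0)) = -22 - 9*30⁴/2 = -22 - 9*810000/2 = -22 - 9*405000 = -22 - 3645000 = -3645022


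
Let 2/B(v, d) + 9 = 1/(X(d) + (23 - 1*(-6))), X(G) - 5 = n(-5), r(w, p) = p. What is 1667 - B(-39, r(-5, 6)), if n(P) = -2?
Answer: 478493/287 ≈ 1667.2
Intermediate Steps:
X(G) = 3 (X(G) = 5 - 2 = 3)
B(v, d) = -64/287 (B(v, d) = 2/(-9 + 1/(3 + (23 - 1*(-6)))) = 2/(-9 + 1/(3 + (23 + 6))) = 2/(-9 + 1/(3 + 29)) = 2/(-9 + 1/32) = 2/(-287/32) = 2*(-32/287) = -64/287)
1667 - B(-39, r(-5, 6)) = 1667 - 1*(-64/287) = 1667 + 64/287 = 478493/287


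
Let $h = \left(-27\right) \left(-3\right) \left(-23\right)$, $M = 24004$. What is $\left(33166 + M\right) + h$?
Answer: $55307$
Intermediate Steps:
$h = -1863$ ($h = 81 \left(-23\right) = -1863$)
$\left(33166 + M\right) + h = \left(33166 + 24004\right) - 1863 = 57170 - 1863 = 55307$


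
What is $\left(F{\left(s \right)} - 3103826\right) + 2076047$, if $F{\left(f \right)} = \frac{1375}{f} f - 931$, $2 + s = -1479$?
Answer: $-1027335$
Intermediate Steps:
$s = -1481$ ($s = -2 - 1479 = -1481$)
$F{\left(f \right)} = 444$ ($F{\left(f \right)} = 1375 - 931 = 444$)
$\left(F{\left(s \right)} - 3103826\right) + 2076047 = \left(444 - 3103826\right) + 2076047 = -3103382 + 2076047 = -1027335$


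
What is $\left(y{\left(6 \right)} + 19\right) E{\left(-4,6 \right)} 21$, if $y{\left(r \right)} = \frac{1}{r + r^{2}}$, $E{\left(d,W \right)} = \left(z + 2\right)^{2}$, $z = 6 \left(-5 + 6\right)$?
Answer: $25568$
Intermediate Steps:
$z = 6$ ($z = 6 \cdot 1 = 6$)
$E{\left(d,W \right)} = 64$ ($E{\left(d,W \right)} = \left(6 + 2\right)^{2} = 8^{2} = 64$)
$\left(y{\left(6 \right)} + 19\right) E{\left(-4,6 \right)} 21 = \left(\frac{1}{6 \left(1 + 6\right)} + 19\right) 64 \cdot 21 = \left(\frac{1}{6 \cdot 7} + 19\right) 64 \cdot 21 = \left(\frac{1}{6} \cdot \frac{1}{7} + 19\right) 64 \cdot 21 = \left(\frac{1}{42} + 19\right) 64 \cdot 21 = \frac{799}{42} \cdot 64 \cdot 21 = \frac{25568}{21} \cdot 21 = 25568$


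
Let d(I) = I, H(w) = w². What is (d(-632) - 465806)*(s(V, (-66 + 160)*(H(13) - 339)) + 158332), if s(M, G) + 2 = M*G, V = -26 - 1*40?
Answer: -565793958380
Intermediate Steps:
V = -66 (V = -26 - 40 = -66)
s(M, G) = -2 + G*M (s(M, G) = -2 + M*G = -2 + G*M)
(d(-632) - 465806)*(s(V, (-66 + 160)*(H(13) - 339)) + 158332) = (-632 - 465806)*((-2 + ((-66 + 160)*(13² - 339))*(-66)) + 158332) = -466438*((-2 + (94*(169 - 339))*(-66)) + 158332) = -466438*((-2 + (94*(-170))*(-66)) + 158332) = -466438*((-2 - 15980*(-66)) + 158332) = -466438*((-2 + 1054680) + 158332) = -466438*(1054678 + 158332) = -466438*1213010 = -565793958380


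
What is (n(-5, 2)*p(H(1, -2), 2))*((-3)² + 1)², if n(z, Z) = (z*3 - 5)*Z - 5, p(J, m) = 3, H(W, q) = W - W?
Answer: -13500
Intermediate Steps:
H(W, q) = 0
n(z, Z) = -5 + Z*(-5 + 3*z) (n(z, Z) = (3*z - 5)*Z - 5 = (-5 + 3*z)*Z - 5 = Z*(-5 + 3*z) - 5 = -5 + Z*(-5 + 3*z))
(n(-5, 2)*p(H(1, -2), 2))*((-3)² + 1)² = ((-5 - 5*2 + 3*2*(-5))*3)*((-3)² + 1)² = ((-5 - 10 - 30)*3)*(9 + 1)² = -45*3*10² = -135*100 = -13500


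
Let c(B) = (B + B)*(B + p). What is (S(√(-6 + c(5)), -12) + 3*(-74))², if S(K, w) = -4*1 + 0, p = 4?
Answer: 51076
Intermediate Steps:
c(B) = 2*B*(4 + B) (c(B) = (B + B)*(B + 4) = (2*B)*(4 + B) = 2*B*(4 + B))
S(K, w) = -4 (S(K, w) = -4 + 0 = -4)
(S(√(-6 + c(5)), -12) + 3*(-74))² = (-4 + 3*(-74))² = (-4 - 222)² = (-226)² = 51076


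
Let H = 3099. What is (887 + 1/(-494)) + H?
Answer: 1969083/494 ≈ 3986.0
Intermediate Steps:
(887 + 1/(-494)) + H = (887 + 1/(-494)) + 3099 = (887 - 1/494) + 3099 = 438177/494 + 3099 = 1969083/494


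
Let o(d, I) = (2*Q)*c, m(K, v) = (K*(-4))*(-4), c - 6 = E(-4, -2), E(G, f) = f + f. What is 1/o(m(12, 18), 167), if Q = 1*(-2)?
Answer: -⅛ ≈ -0.12500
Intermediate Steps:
E(G, f) = 2*f
c = 2 (c = 6 + 2*(-2) = 6 - 4 = 2)
Q = -2
m(K, v) = 16*K (m(K, v) = -4*K*(-4) = 16*K)
o(d, I) = -8 (o(d, I) = (2*(-2))*2 = -4*2 = -8)
1/o(m(12, 18), 167) = 1/(-8) = -⅛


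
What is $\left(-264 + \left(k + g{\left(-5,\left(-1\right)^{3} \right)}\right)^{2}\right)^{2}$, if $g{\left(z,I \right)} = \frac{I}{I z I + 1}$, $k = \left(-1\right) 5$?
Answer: $\frac{14922769}{256} \approx 58292.0$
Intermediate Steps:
$k = -5$
$g{\left(z,I \right)} = \frac{I}{1 + z I^{2}}$ ($g{\left(z,I \right)} = \frac{I}{z I^{2} + 1} = \frac{I}{1 + z I^{2}}$)
$\left(-264 + \left(k + g{\left(-5,\left(-1\right)^{3} \right)}\right)^{2}\right)^{2} = \left(-264 + \left(-5 + \frac{\left(-1\right)^{3}}{1 - 5 \left(\left(-1\right)^{3}\right)^{2}}\right)^{2}\right)^{2} = \left(-264 + \left(-5 - \frac{1}{1 - 5 \left(-1\right)^{2}}\right)^{2}\right)^{2} = \left(-264 + \left(-5 - \frac{1}{1 - 5}\right)^{2}\right)^{2} = \left(-264 + \left(-5 - \frac{1}{-4}\right)^{2}\right)^{2} = \left(-264 + \left(-5 - - \frac{1}{4}\right)^{2}\right)^{2} = \left(-264 + \left(-5 + \frac{1}{4}\right)^{2}\right)^{2} = \left(-264 + \left(- \frac{19}{4}\right)^{2}\right)^{2} = \left(-264 + \frac{361}{16}\right)^{2} = \left(- \frac{3863}{16}\right)^{2} = \frac{14922769}{256}$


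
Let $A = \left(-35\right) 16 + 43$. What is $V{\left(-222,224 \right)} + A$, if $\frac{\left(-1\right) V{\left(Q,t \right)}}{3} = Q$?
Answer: $149$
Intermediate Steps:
$V{\left(Q,t \right)} = - 3 Q$
$A = -517$ ($A = -560 + 43 = -517$)
$V{\left(-222,224 \right)} + A = \left(-3\right) \left(-222\right) - 517 = 666 - 517 = 149$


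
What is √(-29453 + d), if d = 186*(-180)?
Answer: I*√62933 ≈ 250.86*I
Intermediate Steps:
d = -33480
√(-29453 + d) = √(-29453 - 33480) = √(-62933) = I*√62933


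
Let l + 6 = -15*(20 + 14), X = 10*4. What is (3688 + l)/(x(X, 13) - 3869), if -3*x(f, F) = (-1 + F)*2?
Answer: -3172/3877 ≈ -0.81816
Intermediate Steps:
X = 40
x(f, F) = ⅔ - 2*F/3 (x(f, F) = -(-1 + F)*2/3 = -(-2 + 2*F)/3 = ⅔ - 2*F/3)
l = -516 (l = -6 - 15*(20 + 14) = -6 - 15*34 = -6 - 510 = -516)
(3688 + l)/(x(X, 13) - 3869) = (3688 - 516)/((⅔ - ⅔*13) - 3869) = 3172/((⅔ - 26/3) - 3869) = 3172/(-8 - 3869) = 3172/(-3877) = 3172*(-1/3877) = -3172/3877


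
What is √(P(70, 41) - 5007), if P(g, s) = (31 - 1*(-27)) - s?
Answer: I*√4990 ≈ 70.64*I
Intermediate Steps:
P(g, s) = 58 - s (P(g, s) = (31 + 27) - s = 58 - s)
√(P(70, 41) - 5007) = √((58 - 1*41) - 5007) = √((58 - 41) - 5007) = √(17 - 5007) = √(-4990) = I*√4990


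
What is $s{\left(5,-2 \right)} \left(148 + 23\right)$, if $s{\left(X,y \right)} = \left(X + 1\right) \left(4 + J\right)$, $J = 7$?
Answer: $11286$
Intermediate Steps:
$s{\left(X,y \right)} = 11 + 11 X$ ($s{\left(X,y \right)} = \left(X + 1\right) \left(4 + 7\right) = \left(1 + X\right) 11 = 11 + 11 X$)
$s{\left(5,-2 \right)} \left(148 + 23\right) = \left(11 + 11 \cdot 5\right) \left(148 + 23\right) = \left(11 + 55\right) 171 = 66 \cdot 171 = 11286$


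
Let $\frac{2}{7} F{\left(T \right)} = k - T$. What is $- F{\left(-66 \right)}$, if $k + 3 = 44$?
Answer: $- \frac{749}{2} \approx -374.5$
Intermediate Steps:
$k = 41$ ($k = -3 + 44 = 41$)
$F{\left(T \right)} = \frac{287}{2} - \frac{7 T}{2}$ ($F{\left(T \right)} = \frac{7 \left(41 - T\right)}{2} = \frac{287}{2} - \frac{7 T}{2}$)
$- F{\left(-66 \right)} = - (\frac{287}{2} - -231) = - (\frac{287}{2} + 231) = \left(-1\right) \frac{749}{2} = - \frac{749}{2}$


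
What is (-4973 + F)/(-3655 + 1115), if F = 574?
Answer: 4399/2540 ≈ 1.7319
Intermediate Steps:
(-4973 + F)/(-3655 + 1115) = (-4973 + 574)/(-3655 + 1115) = -4399/(-2540) = -4399*(-1/2540) = 4399/2540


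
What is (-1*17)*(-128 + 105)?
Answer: 391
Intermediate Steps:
(-1*17)*(-128 + 105) = -17*(-23) = 391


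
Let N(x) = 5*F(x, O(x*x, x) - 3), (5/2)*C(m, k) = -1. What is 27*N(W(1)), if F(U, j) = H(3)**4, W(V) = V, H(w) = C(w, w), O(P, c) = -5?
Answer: 432/125 ≈ 3.4560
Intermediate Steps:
C(m, k) = -2/5 (C(m, k) = (2/5)*(-1) = -2/5)
H(w) = -2/5
F(U, j) = 16/625 (F(U, j) = (-2/5)**4 = 16/625)
N(x) = 16/125 (N(x) = 5*(16/625) = 16/125)
27*N(W(1)) = 27*(16/125) = 432/125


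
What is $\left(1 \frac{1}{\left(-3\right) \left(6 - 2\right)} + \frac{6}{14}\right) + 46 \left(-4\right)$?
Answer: $- \frac{15427}{84} \approx -183.65$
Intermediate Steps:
$\left(1 \frac{1}{\left(-3\right) \left(6 - 2\right)} + \frac{6}{14}\right) + 46 \left(-4\right) = \left(1 \frac{1}{\left(-3\right) 4} + 6 \cdot \frac{1}{14}\right) - 184 = \left(1 \frac{1}{-12} + \frac{3}{7}\right) - 184 = \left(1 \left(- \frac{1}{12}\right) + \frac{3}{7}\right) - 184 = \left(- \frac{1}{12} + \frac{3}{7}\right) - 184 = \frac{29}{84} - 184 = - \frac{15427}{84}$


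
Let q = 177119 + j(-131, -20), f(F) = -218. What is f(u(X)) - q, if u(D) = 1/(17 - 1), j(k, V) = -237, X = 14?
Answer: -177100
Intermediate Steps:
u(D) = 1/16
q = 176882 (q = 177119 - 237 = 176882)
f(u(X)) - q = -218 - 1*176882 = -218 - 176882 = -177100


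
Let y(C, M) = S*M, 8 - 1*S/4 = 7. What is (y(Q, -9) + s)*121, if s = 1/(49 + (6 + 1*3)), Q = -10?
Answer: -252527/58 ≈ -4353.9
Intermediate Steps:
S = 4 (S = 32 - 4*7 = 32 - 28 = 4)
y(C, M) = 4*M
s = 1/58 (s = 1/(49 + (6 + 3)) = 1/(49 + 9) = 1/58 ≈ 0.017241)
(y(Q, -9) + s)*121 = (4*(-9) + 1/58)*121 = (-36 + 1/58)*121 = -2087/58*121 = -252527/58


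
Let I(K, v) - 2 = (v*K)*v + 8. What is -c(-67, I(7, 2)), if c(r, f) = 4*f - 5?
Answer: -147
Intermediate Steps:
I(K, v) = 10 + K*v² (I(K, v) = 2 + ((v*K)*v + 8) = 2 + ((K*v)*v + 8) = 2 + (K*v² + 8) = 2 + (8 + K*v²) = 10 + K*v²)
c(r, f) = -5 + 4*f
-c(-67, I(7, 2)) = -(-5 + 4*(10 + 7*2²)) = -(-5 + 4*(10 + 7*4)) = -(-5 + 4*(10 + 28)) = -(-5 + 4*38) = -(-5 + 152) = -1*147 = -147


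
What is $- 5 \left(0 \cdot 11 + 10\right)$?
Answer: $-50$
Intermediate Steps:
$- 5 \left(0 \cdot 11 + 10\right) = - 5 \left(0 + 10\right) = \left(-5\right) 10 = -50$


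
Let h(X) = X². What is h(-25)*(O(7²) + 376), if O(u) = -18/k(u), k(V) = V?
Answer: 11503750/49 ≈ 2.3477e+5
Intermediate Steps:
O(u) = -18/u
h(-25)*(O(7²) + 376) = (-25)²*(-18/(7²) + 376) = 625*(-18/49 + 376) = 625*(18406/49) = 11503750/49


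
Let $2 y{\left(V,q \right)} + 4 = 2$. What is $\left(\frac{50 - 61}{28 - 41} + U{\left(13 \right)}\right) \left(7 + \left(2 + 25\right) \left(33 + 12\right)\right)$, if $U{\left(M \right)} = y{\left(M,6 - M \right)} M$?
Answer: $-14852$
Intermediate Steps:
$y{\left(V,q \right)} = -1$ ($y{\left(V,q \right)} = -2 + \frac{1}{2} \cdot 2 = -2 + 1 = -1$)
$U{\left(M \right)} = - M$
$\left(\frac{50 - 61}{28 - 41} + U{\left(13 \right)}\right) \left(7 + \left(2 + 25\right) \left(33 + 12\right)\right) = \left(\frac{50 - 61}{28 - 41} - 13\right) \left(7 + \left(2 + 25\right) \left(33 + 12\right)\right) = \left(- \frac{11}{-13} - 13\right) \left(7 + 27 \cdot 45\right) = \left(\left(-11\right) \left(- \frac{1}{13}\right) - 13\right) \left(7 + 1215\right) = \left(\frac{11}{13} - 13\right) 1222 = \left(- \frac{158}{13}\right) 1222 = -14852$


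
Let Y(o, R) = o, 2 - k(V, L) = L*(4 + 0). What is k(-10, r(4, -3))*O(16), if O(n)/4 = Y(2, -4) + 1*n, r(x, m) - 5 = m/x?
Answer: -1080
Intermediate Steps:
r(x, m) = 5 + m/x
k(V, L) = 2 - 4*L (k(V, L) = 2 - L*(4 + 0) = 2 - L*4 = 2 - 4*L)
O(n) = 8 + 4*n (O(n) = 4*(2 + 1*n) = 4*(2 + n) = 8 + 4*n)
k(-10, r(4, -3))*O(16) = (2 - 4*(5 - 3/4))*(8 + 4*16) = (2 - 4*(5 - 3*¼))*(8 + 64) = (2 - 4*(5 - ¾))*72 = (2 - 4*17/4)*72 = (2 - 17)*72 = -15*72 = -1080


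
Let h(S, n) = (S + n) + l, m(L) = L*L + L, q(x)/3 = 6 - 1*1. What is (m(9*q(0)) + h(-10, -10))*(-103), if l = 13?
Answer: -1890359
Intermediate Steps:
q(x) = 15 (q(x) = 3*(6 - 1*1) = 3*(6 - 1) = 3*5 = 15)
m(L) = L + L² (m(L) = L² + L = L + L²)
h(S, n) = 13 + S + n (h(S, n) = (S + n) + 13 = 13 + S + n)
(m(9*q(0)) + h(-10, -10))*(-103) = ((9*15)*(1 + 9*15) + (13 - 10 - 10))*(-103) = (135*(1 + 135) - 7)*(-103) = (135*136 - 7)*(-103) = (18360 - 7)*(-103) = 18353*(-103) = -1890359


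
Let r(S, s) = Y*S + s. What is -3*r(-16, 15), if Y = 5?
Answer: 195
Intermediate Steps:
r(S, s) = s + 5*S (r(S, s) = 5*S + s = s + 5*S)
-3*r(-16, 15) = -3*(15 + 5*(-16)) = -3*(15 - 80) = -3*(-65) = 195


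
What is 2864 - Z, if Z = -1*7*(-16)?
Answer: 2752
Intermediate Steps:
Z = 112 (Z = -7*(-16) = 112)
2864 - Z = 2864 - 1*112 = 2864 - 112 = 2752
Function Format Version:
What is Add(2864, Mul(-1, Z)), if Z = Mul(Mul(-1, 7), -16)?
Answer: 2752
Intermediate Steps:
Z = 112 (Z = Mul(-7, -16) = 112)
Add(2864, Mul(-1, Z)) = Add(2864, Mul(-1, 112)) = Add(2864, -112) = 2752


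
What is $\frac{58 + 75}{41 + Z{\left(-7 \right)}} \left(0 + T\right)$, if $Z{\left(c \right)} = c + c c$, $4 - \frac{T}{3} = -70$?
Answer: $\frac{29526}{83} \approx 355.73$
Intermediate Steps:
$T = 222$ ($T = 12 - -210 = 12 + 210 = 222$)
$Z{\left(c \right)} = c + c^{2}$
$\frac{58 + 75}{41 + Z{\left(-7 \right)}} \left(0 + T\right) = \frac{58 + 75}{41 - 7 \left(1 - 7\right)} \left(0 + 222\right) = \frac{133}{41 - -42} \cdot 222 = \frac{133}{41 + 42} \cdot 222 = \frac{133}{83} \cdot 222 = \frac{29526}{83}$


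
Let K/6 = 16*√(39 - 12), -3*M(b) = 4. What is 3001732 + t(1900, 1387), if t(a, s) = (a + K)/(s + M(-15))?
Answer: 12478205624/4157 + 864*√3/4157 ≈ 3.0017e+6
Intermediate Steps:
M(b) = -4/3 (M(b) = -⅓*4 = -4/3)
K = 288*√3 (K = 6*(16*√(39 - 12)) = 6*(16*√27) = 6*(16*(3*√3)) = 6*(48*√3) = 288*√3 ≈ 498.83)
t(a, s) = (a + 288*√3)/(-4/3 + s) (t(a, s) = (a + 288*√3)/(s - 4/3) = (a + 288*√3)/(-4/3 + s))
3001732 + t(1900, 1387) = 3001732 + 3*(1900 + 288*√3)/(-4 + 3*1387) = 3001732 + 3*(1900 + 288*√3)/(-4 + 4161) = 3001732 + 3*(1900 + 288*√3)/4157 = 3001732 + 3*(1/4157)*(1900 + 288*√3) = 3001732 + (5700/4157 + 864*√3/4157) = 12478205624/4157 + 864*√3/4157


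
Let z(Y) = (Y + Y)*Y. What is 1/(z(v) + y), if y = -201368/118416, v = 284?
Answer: 14802/2387715053 ≈ 6.1992e-6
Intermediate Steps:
y = -25171/14802 (y = -201368*1/118416 = -25171/14802 ≈ -1.7005)
z(Y) = 2*Y² (z(Y) = (2*Y)*Y = 2*Y²)
1/(z(v) + y) = 1/(2*284² - 25171/14802) = 1/(2*80656 - 25171/14802) = 1/(161312 - 25171/14802) = 1/(2387715053/14802) = 14802/2387715053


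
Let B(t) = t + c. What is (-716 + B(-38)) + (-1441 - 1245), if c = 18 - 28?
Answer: -3450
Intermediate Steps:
c = -10
B(t) = -10 + t (B(t) = t - 10 = -10 + t)
(-716 + B(-38)) + (-1441 - 1245) = (-716 + (-10 - 38)) + (-1441 - 1245) = (-716 - 48) - 2686 = -764 - 2686 = -3450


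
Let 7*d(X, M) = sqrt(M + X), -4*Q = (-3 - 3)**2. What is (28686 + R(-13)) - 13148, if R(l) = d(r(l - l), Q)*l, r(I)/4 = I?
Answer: 15538 - 39*I/7 ≈ 15538.0 - 5.5714*I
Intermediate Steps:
r(I) = 4*I
Q = -9 (Q = -(-3 - 3)**2/4 = -1/4*(-6)**2 = -1/4*36 = -9)
d(X, M) = sqrt(M + X)/7
R(l) = 3*I*l/7 (R(l) = (sqrt(-9 + 4*(l - l))/7)*l = (sqrt(-9 + 4*0)/7)*l = (sqrt(-9 + 0)/7)*l = (sqrt(-9)/7)*l = ((3*I)/7)*l = (3*I/7)*l = 3*I*l/7)
(28686 + R(-13)) - 13148 = (28686 + (3/7)*I*(-13)) - 13148 = (28686 - 39*I/7) - 13148 = 15538 - 39*I/7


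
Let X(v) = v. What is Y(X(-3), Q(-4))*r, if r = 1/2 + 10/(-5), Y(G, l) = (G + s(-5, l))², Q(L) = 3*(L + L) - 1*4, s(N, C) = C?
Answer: -2883/2 ≈ -1441.5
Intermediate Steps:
Q(L) = -4 + 6*L (Q(L) = 3*(2*L) - 4 = 6*L - 4 = -4 + 6*L)
Y(G, l) = (G + l)²
r = -3/2 (r = 1*(½) + 10*(-⅕) = ½ - 2 = -3/2 ≈ -1.5000)
Y(X(-3), Q(-4))*r = (-3 + (-4 + 6*(-4)))²*(-3/2) = (-3 + (-4 - 24))²*(-3/2) = (-3 - 28)²*(-3/2) = (-31)²*(-3/2) = 961*(-3/2) = -2883/2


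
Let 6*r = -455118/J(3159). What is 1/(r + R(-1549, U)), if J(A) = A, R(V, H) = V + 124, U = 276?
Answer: -3159/4577428 ≈ -0.00069013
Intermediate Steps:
R(V, H) = 124 + V
r = -75853/3159 (r = (-455118/3159)/6 = (-455118*1/3159)/6 = (⅙)*(-151706/1053) = -75853/3159 ≈ -24.012)
1/(r + R(-1549, U)) = 1/(-75853/3159 + (124 - 1549)) = 1/(-75853/3159 - 1425) = 1/(-4577428/3159) = -3159/4577428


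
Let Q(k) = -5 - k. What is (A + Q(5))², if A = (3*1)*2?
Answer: 16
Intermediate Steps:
A = 6 (A = 3*2 = 6)
(A + Q(5))² = (6 + (-5 - 1*5))² = (6 + (-5 - 5))² = (6 - 10)² = (-4)² = 16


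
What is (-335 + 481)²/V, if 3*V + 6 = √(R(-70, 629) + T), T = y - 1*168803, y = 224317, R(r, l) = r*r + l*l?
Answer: 383688/456019 + 63948*√456055/456019 ≈ 95.542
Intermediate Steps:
R(r, l) = l² + r² (R(r, l) = r² + l² = l² + r²)
T = 55514 (T = 224317 - 1*168803 = 224317 - 168803 = 55514)
V = -2 + √456055/3 (V = -2 + √((629² + (-70)²) + 55514)/3 = -2 + √((395641 + 4900) + 55514)/3 = -2 + √(400541 + 55514)/3 = -2 + √456055/3 ≈ 223.11)
(-335 + 481)²/V = (-335 + 481)²/(-2 + √456055/3) = 146²/(-2 + √456055/3) = 21316/(-2 + √456055/3)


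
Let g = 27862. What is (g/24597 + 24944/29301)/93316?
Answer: 238322005/11209066549542 ≈ 2.1262e-5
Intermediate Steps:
(g/24597 + 24944/29301)/93316 = (27862/24597 + 24944/29301)/93316 = (27862*(1/24597) + 24944*(1/29301))*(1/93316) = (27862/24597 + 24944/29301)*(1/93316) = (476644010/240238899)*(1/93316) = 238322005/11209066549542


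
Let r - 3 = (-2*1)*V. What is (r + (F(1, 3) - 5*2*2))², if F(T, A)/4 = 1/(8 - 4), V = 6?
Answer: 784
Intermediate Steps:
F(T, A) = 1 (F(T, A) = 4/(8 - 4) = 4/4 = 4*(¼) = 1)
r = -9 (r = 3 - 2*1*6 = 3 - 2*6 = 3 - 12 = -9)
(r + (F(1, 3) - 5*2*2))² = (-9 + (1 - 5*2*2))² = (-9 + (1 - 10*2))² = (-9 + (1 - 20))² = (-9 - 19)² = (-28)² = 784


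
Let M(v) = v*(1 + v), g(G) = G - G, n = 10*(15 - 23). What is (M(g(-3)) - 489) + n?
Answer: -569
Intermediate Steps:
n = -80 (n = 10*(-8) = -80)
g(G) = 0
(M(g(-3)) - 489) + n = (0*(1 + 0) - 489) - 80 = (0*1 - 489) - 80 = (0 - 489) - 80 = -489 - 80 = -569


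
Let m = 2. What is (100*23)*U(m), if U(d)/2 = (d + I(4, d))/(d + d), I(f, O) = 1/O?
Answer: 2875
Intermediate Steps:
U(d) = (d + 1/d)/d (U(d) = 2*((d + 1/d)/(d + d)) = 2*((d + 1/d)/((2*d))) = 2*((d + 1/d)*(1/(2*d))) = 2*((d + 1/d)/(2*d)) = (d + 1/d)/d)
(100*23)*U(m) = (100*23)*(1 + 2⁻²) = 2300*(1 + ¼) = 2300*(5/4) = 2875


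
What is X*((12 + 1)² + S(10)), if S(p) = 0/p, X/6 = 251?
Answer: 254514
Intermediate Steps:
X = 1506 (X = 6*251 = 1506)
S(p) = 0
X*((12 + 1)² + S(10)) = 1506*((12 + 1)² + 0) = 1506*(13² + 0) = 1506*(169 + 0) = 1506*169 = 254514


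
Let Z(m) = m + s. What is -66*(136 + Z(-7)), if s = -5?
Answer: -8184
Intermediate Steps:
Z(m) = -5 + m (Z(m) = m - 5 = -5 + m)
-66*(136 + Z(-7)) = -66*(136 + (-5 - 7)) = -66*(136 - 12) = -66*124 = -8184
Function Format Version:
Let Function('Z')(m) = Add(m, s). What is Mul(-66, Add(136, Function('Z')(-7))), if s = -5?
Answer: -8184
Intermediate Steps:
Function('Z')(m) = Add(-5, m) (Function('Z')(m) = Add(m, -5) = Add(-5, m))
Mul(-66, Add(136, Function('Z')(-7))) = Mul(-66, Add(136, Add(-5, -7))) = Mul(-66, Add(136, -12)) = Mul(-66, 124) = -8184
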